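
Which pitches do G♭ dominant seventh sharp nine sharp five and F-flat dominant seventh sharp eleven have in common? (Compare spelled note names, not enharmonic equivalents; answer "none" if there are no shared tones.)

B-flat – F-flat

G♭ dominant seventh sharp nine sharp five = G-flat, B-flat, D, F-flat, A.
F-flat dominant seventh sharp eleven = F-flat, A-flat, C-flat, E-double-flat, B-flat.
Shared: B-flat, F-flat.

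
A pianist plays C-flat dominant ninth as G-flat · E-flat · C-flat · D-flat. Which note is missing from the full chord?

B-double-flat

C-flat dominant ninth = C-flat, E-flat, G-flat, B-double-flat, D-flat. The voicing lacks the 7th (minor 7th), B-double-flat.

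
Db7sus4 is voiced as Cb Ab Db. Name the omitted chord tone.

Db7sus4 = Db, Gb, Ab, Cb. The voicing lacks the 4th (perfect 4th), Gb.

Gb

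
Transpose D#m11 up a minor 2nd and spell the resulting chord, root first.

E, G, B, D, F♯, A

Transposed root: D♯ → E (minor 2nd up). So we spell E minor eleventh:
Root: E
Minor 3rd (3rd): G
Perfect 5th (5th): B
Minor 7th (7th): D
Major 9th (9th): F♯
Perfect 11th (11th): A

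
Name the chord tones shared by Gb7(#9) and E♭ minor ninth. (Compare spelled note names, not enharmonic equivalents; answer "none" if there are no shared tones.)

G♭, B♭, D♭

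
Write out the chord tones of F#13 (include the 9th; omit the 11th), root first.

F#13: dominant thirteenth on F♯.
Root: F♯
Major 3rd (3rd): A♯
Perfect 5th (5th): C♯
Minor 7th (7th): E
Major 9th (9th): G♯
Major 13th (13th): D♯

F♯, A♯, C♯, E, G♯, D♯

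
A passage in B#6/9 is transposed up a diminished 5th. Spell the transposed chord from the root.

Transposed root: B# → F# (diminished 5th up). So we spell F# six-nine:
F# — root
A# — major 3rd
C# — perfect 5th
D# — major 6th
G# — major 9th

F#  A#  C#  D#  G#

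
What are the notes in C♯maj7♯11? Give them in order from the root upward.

C♯maj7♯11 is a major seventh sharp eleven built on C♯.
C♯ — root
E♯ — major 3rd
G♯ — perfect 5th
B♯ — major 7th
F𝄪 — augmented 11th

C♯ – E♯ – G♯ – B♯ – F𝄪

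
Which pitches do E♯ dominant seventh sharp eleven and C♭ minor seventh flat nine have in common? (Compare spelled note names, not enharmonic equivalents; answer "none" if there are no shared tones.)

none

E♯ dominant seventh sharp eleven = E-sharp, G-double-sharp, B-sharp, D-sharp, A-double-sharp.
C♭ minor seventh flat nine = C-flat, E-double-flat, G-flat, B-double-flat, D-double-flat.
Shared: none.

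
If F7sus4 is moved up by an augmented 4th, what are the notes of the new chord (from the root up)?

Transposed root: F → B (augmented 4th up). So we spell B dominant seventh suspended fourth:
B — root
E — perfect 4th
F# — perfect 5th
A — minor 7th

B, E, F#, A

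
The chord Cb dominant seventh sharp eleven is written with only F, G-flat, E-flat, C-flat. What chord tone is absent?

B-double-flat

Cb dominant seventh sharp eleven = C-flat, E-flat, G-flat, B-double-flat, F. The voicing lacks the 7th (minor 7th), B-double-flat.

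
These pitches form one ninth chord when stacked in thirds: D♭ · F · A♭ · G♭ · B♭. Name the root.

G♭

Arranged so that each adjacent pair is a third by letter name: G♭ – B♭ – D♭ – F – A♭.
The bottom of that stack, G♭, is the root (this is G♭ major ninth).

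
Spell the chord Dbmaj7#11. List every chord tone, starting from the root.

D♭, F, A♭, C, G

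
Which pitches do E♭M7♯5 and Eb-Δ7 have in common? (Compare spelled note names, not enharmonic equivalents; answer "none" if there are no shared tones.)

Eb, D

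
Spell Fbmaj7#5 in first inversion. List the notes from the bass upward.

In root position, Fbmaj7#5 is Fb–Ab–C–Eb.
First inversion puts the third (Ab) in the bass.

Ab, C, Eb, Fb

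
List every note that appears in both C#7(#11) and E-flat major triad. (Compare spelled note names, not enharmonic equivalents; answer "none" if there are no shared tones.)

C#7(#11): C# E# G# B F##
E-flat major triad: Eb G Bb
Common to both → none.

none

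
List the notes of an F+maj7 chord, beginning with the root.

F  A  C#  E

F+maj7: augmented major seventh on F.
root → F
3rd (major 3rd) → A
5th (augmented 5th) → C#
7th (major 7th) → E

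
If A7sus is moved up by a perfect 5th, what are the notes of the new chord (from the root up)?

Transposed root: A → E (perfect 5th up). So we spell E dominant seventh suspended fourth:
- root: E
- perfect 4th: A
- perfect 5th: B
- minor 7th: D

E – A – B – D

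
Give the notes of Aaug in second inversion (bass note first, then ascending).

E#, A, C#

Aaug = A–C#–E#; second inversion → fifth (E#) lowest.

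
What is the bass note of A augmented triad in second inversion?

E-sharp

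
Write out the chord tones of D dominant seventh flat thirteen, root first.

D, F-sharp, A, C, B-flat

D dominant seventh flat thirteen: dominant seventh flat thirteen on D.
root → D
3rd (major 3rd) → F-sharp
5th (perfect 5th) → A
7th (minor 7th) → C
13th (minor 13th) → B-flat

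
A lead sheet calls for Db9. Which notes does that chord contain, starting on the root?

D♭  F  A♭  C♭  E♭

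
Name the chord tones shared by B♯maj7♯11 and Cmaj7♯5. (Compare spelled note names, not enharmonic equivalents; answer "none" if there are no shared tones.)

none

B♯maj7♯11 = B#, D##, F##, A##, E##.
Cmaj7♯5 = C, E, G#, B.
Shared: none.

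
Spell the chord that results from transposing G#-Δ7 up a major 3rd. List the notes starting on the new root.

B# D# F## A##

G# up a major 3rd → B#. New chord: B# minor-major seventh.
root → B#
3rd (minor 3rd) → D#
5th (perfect 5th) → F##
7th (major 7th) → A##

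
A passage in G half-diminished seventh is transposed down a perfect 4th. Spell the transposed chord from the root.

D – F – A-flat – C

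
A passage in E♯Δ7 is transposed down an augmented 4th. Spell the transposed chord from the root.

B, D#, F#, A#

Transposed root: E# → B (augmented 4th down). So we spell B major seventh:
- root: B
- major 3rd: D#
- perfect 5th: F#
- major 7th: A#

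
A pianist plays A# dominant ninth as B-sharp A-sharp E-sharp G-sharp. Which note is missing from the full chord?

A# dominant ninth = A-sharp, C-double-sharp, E-sharp, G-sharp, B-sharp. The voicing lacks the 3rd (major 3rd), C-double-sharp.

C-double-sharp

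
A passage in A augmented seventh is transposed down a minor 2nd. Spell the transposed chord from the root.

Transposed root: A → G-sharp (minor 2nd down). So we spell G-sharp augmented seventh:
Root: G-sharp
Major 3rd (3rd): B-sharp
Augmented 5th (5th): D-double-sharp
Minor 7th (7th): F-sharp

G-sharp  B-sharp  D-double-sharp  F-sharp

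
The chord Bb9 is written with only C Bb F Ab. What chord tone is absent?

D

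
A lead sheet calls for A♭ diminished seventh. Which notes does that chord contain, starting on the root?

A-flat C-flat E-double-flat G-double-flat

Root A-flat, quality diminished seventh:
A-flat — root
C-flat — minor 3rd
E-double-flat — diminished 5th
G-double-flat — diminished 7th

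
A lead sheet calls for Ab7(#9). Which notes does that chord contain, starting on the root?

A♭  C  E♭  G♭  B

Ab7(#9): dominant seventh sharp nine on A♭.
Root: A♭
Major 3rd (3rd): C
Perfect 5th (5th): E♭
Minor 7th (7th): G♭
Augmented 9th (9th): B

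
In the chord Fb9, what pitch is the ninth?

Root of Fb9 = F♭. The 9th is a major 9th: F♭ up a major 9th → G♭.

G♭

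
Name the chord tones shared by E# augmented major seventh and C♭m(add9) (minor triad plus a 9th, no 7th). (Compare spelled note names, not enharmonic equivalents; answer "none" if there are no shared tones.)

E# augmented major seventh: E# G## B## D##
C♭m(add9): Cb Ebb Gb Db
Common to both → none.

none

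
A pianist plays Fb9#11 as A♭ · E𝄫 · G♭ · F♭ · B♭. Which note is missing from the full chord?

The full Fb9#11 chord is F♭, A♭, C♭, E𝄫, G♭, B♭.
Comparing with the voicing, the perfect 5th (5th) — C♭ — is absent.

C♭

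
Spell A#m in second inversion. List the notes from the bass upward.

E# A# C#

A#m = A#–C#–E#; second inversion → fifth (E#) lowest.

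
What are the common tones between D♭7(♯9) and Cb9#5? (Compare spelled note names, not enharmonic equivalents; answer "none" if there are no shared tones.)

D♭7(♯9) = Db, F, Ab, Cb, E.
Cb9#5 = Cb, Eb, G, Bbb, Db.
Shared: Db, Cb.

Db, Cb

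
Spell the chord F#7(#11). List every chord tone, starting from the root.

F#, A#, C#, E, B#

Root F#, quality dominant seventh sharp eleven:
root → F#
3rd (major 3rd) → A#
5th (perfect 5th) → C#
7th (minor 7th) → E
11th (augmented 11th) → B#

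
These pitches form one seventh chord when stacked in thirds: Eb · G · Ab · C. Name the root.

Arranged so that each adjacent pair is a third by letter name: Ab – C – Eb – G.
The bottom of that stack, Ab, is the root (this is Ab major seventh).

Ab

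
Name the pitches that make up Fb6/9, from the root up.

Fb6/9 is a six-nine built on Fb.
- root: Fb
- major 3rd: Ab
- perfect 5th: Cb
- major 6th: Db
- major 9th: Gb

Fb, Ab, Cb, Db, Gb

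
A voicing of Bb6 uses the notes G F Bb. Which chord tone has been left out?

D

Bb6 = Bb, D, F, G. The voicing lacks the 3rd (major 3rd), D.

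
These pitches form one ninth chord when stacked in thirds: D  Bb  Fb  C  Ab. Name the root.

Bb

Stacking in thirds gives Bb – D – Fb – Ab – C, so Bb is the root — Bb dominant ninth flat five.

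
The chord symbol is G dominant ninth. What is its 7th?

F

Root of G dominant ninth = G. The 7th is a minor 7th: G up a minor 7th → F.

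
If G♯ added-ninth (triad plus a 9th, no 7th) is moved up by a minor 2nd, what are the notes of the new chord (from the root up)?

Transposed root: G-sharp → A (minor 2nd up). So we spell A added-ninth:
- root: A
- major 3rd: C-sharp
- perfect 5th: E
- major 9th: B

A C-sharp E B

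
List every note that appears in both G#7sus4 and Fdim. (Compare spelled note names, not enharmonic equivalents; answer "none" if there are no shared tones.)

G#7sus4: G# C# D# F#
Fdim: F Ab Cb
Common to both → none.

none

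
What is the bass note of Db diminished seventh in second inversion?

Db diminished seventh in root position is D-flat–F-flat–A-double-flat–C-double-flat.
Second inversion places the fifth in the bass, which is A-double-flat.

A-double-flat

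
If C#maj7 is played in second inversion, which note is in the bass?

G#

C#maj7 = C#–E#–G#–B#. Second inversion → fifth in the bass = G#.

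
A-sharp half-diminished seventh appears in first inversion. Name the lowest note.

A-sharp half-diminished seventh = A#–C#–E–G#. First inversion → third in the bass = C#.

C#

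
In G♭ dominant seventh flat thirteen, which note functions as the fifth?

Db

G♭ dominant seventh flat thirteen is built on Gb; its 5th is a perfect 5th above the root.
A fifth above G uses the letter D, and the perfect 5th above Gb is Db.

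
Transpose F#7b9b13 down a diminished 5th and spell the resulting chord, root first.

B♯, D𝄪, F𝄪, A♯, C♯, G♯

A diminished 5th down from F♯ is B♯, so the new chord is B♯ dominant seventh flat nine flat thirteen.
root → B♯
3rd (major 3rd) → D𝄪
5th (perfect 5th) → F𝄪
7th (minor 7th) → A♯
9th (minor 9th) → C♯
13th (minor 13th) → G♯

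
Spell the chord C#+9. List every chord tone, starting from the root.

C#+9: dominant ninth sharp five on C#.
C# — root
E# — major 3rd
G## — augmented 5th
B — minor 7th
D# — major 9th

C#, E#, G##, B, D#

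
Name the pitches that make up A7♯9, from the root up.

A7♯9 is a dominant seventh sharp nine built on A.
Root: A
Major 3rd (3rd): C#
Perfect 5th (5th): E
Minor 7th (7th): G
Augmented 9th (9th): B#

A  C#  E  G  B#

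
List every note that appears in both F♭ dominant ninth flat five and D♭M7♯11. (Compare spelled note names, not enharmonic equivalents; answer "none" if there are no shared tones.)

A♭

F♭ dominant ninth flat five: F♭ A♭ C𝄫 E𝄫 G♭
D♭M7♯11: D♭ F A♭ C G
Common to both → A♭.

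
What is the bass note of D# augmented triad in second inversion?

D# augmented triad = D-sharp–F-double-sharp–A-double-sharp. Second inversion → fifth in the bass = A-double-sharp.

A-double-sharp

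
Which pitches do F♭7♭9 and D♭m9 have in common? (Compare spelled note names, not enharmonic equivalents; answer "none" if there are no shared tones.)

Fb Ab Cb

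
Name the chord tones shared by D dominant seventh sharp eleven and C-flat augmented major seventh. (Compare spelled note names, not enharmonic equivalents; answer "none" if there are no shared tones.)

D dominant seventh sharp eleven: D F-sharp A C G-sharp
C-flat augmented major seventh: C-flat E-flat G B-flat
Common to both → none.

none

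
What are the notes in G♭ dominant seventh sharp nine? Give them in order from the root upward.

G♭ dominant seventh sharp nine: dominant seventh sharp nine on G-flat.
G-flat — root
B-flat — major 3rd
D-flat — perfect 5th
F-flat — minor 7th
A — augmented 9th

G-flat  B-flat  D-flat  F-flat  A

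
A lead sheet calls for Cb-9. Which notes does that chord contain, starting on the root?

C♭  E𝄫  G♭  B𝄫  D♭

Cb-9 is a minor ninth built on C♭.
root → C♭
3rd (minor 3rd) → E𝄫
5th (perfect 5th) → G♭
7th (minor 7th) → B𝄫
9th (major 9th) → D♭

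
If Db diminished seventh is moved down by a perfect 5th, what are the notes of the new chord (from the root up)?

Gb, Bbb, Dbb, Fbb

A perfect 5th down from Db is Gb, so the new chord is Gb diminished seventh.
Root: Gb
Minor 3rd (3rd): Bbb
Diminished 5th (5th): Dbb
Diminished 7th (7th): Fbb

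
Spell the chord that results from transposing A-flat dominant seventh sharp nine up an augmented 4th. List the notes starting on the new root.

A-flat up an augmented 4th → D. New chord: D dominant seventh sharp nine.
- root: D
- major 3rd: F-sharp
- perfect 5th: A
- minor 7th: C
- augmented 9th: E-sharp

D, F-sharp, A, C, E-sharp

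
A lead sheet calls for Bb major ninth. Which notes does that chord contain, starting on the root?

Bb, D, F, A, C

Bb major ninth: major ninth on Bb.
- root: Bb
- major 3rd: D
- perfect 5th: F
- major 7th: A
- major 9th: C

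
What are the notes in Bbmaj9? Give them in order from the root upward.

Bbmaj9: major ninth on Bb.
- root: Bb
- major 3rd: D
- perfect 5th: F
- major 7th: A
- major 9th: C

Bb, D, F, A, C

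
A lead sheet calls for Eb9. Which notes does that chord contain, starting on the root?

Eb9: dominant ninth on Eb.
root → Eb
3rd (major 3rd) → G
5th (perfect 5th) → Bb
7th (minor 7th) → Db
9th (major 9th) → F

Eb, G, Bb, Db, F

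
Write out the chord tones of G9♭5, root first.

Root G, quality dominant ninth flat five:
Root: G
Major 3rd (3rd): B
Diminished 5th (5th): D♭
Minor 7th (7th): F
Major 9th (9th): A

G  B  D♭  F  A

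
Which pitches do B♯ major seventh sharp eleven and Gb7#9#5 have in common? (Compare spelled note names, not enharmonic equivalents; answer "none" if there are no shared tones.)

none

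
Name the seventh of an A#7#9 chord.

Root of A#7#9 = A♯. The 7th is a minor 7th: A♯ up a minor 7th → G♯.

G♯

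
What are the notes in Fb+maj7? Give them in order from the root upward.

Fb  Ab  C  Eb

Fb+maj7 is an augmented major seventh built on Fb.
Root: Fb
Major 3rd (3rd): Ab
Augmented 5th (5th): C
Major 7th (7th): Eb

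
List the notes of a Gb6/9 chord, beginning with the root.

G♭  B♭  D♭  E♭  A♭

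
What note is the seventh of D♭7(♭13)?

Cb

D♭7(♭13) is built on Db; its 7th is a minor 7th above the root.
A seventh above D uses the letter C, and the minor 7th above Db is Cb.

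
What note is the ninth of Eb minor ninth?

Eb minor ninth is built on Eb; its 9th is a major 9th above the root.
A second above E uses the letter F, and the major 9th above Eb is F.

F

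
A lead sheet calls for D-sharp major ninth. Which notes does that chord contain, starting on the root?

D-sharp  F-double-sharp  A-sharp  C-double-sharp  E-sharp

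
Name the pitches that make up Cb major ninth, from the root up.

C-flat  E-flat  G-flat  B-flat  D-flat

Cb major ninth: major ninth on C-flat.
root → C-flat
3rd (major 3rd) → E-flat
5th (perfect 5th) → G-flat
7th (major 7th) → B-flat
9th (major 9th) → D-flat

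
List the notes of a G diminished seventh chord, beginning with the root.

G diminished seventh: diminished seventh on G.
- root: G
- minor 3rd: B-flat
- diminished 5th: D-flat
- diminished 7th: F-flat

G – B-flat – D-flat – F-flat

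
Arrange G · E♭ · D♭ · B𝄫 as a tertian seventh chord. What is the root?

Arranged so that each adjacent pair is a third by letter name: E♭ – G – B𝄫 – D♭.
The bottom of that stack, E♭, is the root (this is E♭ dominant seventh flat five).

E♭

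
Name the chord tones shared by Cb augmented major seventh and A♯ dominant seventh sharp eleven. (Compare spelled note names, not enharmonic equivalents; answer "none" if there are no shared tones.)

Cb augmented major seventh: C-flat E-flat G B-flat
A♯ dominant seventh sharp eleven: A-sharp C-double-sharp E-sharp G-sharp D-double-sharp
Common to both → none.

none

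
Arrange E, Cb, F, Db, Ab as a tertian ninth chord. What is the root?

Arranged so that each adjacent pair is a third by letter name: Db – F – Ab – Cb – E.
The bottom of that stack, Db, is the root (this is Db dominant seventh sharp nine).

Db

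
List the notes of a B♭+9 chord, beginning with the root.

B♭ D F♯ A♭ C

B♭+9: dominant ninth sharp five on B♭.
root → B♭
3rd (major 3rd) → D
5th (augmented 5th) → F♯
7th (minor 7th) → A♭
9th (major 9th) → C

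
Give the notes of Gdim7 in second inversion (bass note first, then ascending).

D♭ – F♭ – G – B♭

Gdim7 = G–B♭–D♭–F♭; second inversion → fifth (D♭) lowest.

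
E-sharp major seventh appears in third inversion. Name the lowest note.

D##

E-sharp major seventh in root position is E#–G##–B#–D##.
Third inversion places the seventh in the bass, which is D##.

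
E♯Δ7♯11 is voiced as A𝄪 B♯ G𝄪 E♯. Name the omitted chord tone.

E♯Δ7♯11 = E♯, G𝄪, B♯, D𝄪, A𝄪. The voicing lacks the 7th (major 7th), D𝄪.

D𝄪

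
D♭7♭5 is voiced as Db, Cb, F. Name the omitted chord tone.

D♭7♭5 = Db, F, Abb, Cb. The voicing lacks the 5th (diminished 5th), Abb.

Abb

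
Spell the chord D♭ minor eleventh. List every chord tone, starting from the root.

D-flat – F-flat – A-flat – C-flat – E-flat – G-flat

D♭ minor eleventh is a minor eleventh built on D-flat.
root → D-flat
3rd (minor 3rd) → F-flat
5th (perfect 5th) → A-flat
7th (minor 7th) → C-flat
9th (major 9th) → E-flat
11th (perfect 11th) → G-flat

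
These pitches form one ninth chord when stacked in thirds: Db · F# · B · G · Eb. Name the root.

Arranged so that each adjacent pair is a third by letter name: Eb – G – B – Db – F#.
The bottom of that stack, Eb, is the root (this is Eb dominant seventh sharp nine sharp five).

Eb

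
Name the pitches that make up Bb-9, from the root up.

Bb-9 is a minor ninth built on B♭.
B♭ — root
D♭ — minor 3rd
F — perfect 5th
A♭ — minor 7th
C — major 9th

B♭, D♭, F, A♭, C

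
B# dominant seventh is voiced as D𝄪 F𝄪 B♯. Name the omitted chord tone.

A♯

The full B# dominant seventh chord is B♯, D𝄪, F𝄪, A♯.
Comparing with the voicing, the minor 7th (7th) — A♯ — is absent.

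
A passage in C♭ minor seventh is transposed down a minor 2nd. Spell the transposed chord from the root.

Cb down a minor 2nd → Bb. New chord: Bb minor seventh.
Bb — root
Db — minor 3rd
F — perfect 5th
Ab — minor 7th

Bb, Db, F, Ab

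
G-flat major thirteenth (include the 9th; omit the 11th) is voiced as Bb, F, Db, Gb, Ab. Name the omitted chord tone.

Eb

G-flat major thirteenth = Gb, Bb, Db, F, Ab, Eb. The voicing lacks the 13th (major 13th), Eb.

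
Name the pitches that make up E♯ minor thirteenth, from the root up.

E♯ minor thirteenth is a minor thirteenth built on E-sharp.
root → E-sharp
3rd (minor 3rd) → G-sharp
5th (perfect 5th) → B-sharp
7th (minor 7th) → D-sharp
9th (major 9th) → F-double-sharp
11th (perfect 11th) → A-sharp
13th (major 13th) → C-double-sharp

E-sharp  G-sharp  B-sharp  D-sharp  F-double-sharp  A-sharp  C-double-sharp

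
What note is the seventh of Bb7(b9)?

Root of Bb7(b9) = Bb. The 7th is a minor 7th: Bb up a minor 7th → Ab.

Ab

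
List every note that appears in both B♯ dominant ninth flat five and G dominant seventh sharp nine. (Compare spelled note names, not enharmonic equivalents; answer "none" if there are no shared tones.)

B♯ dominant ninth flat five = B-sharp, D-double-sharp, F-sharp, A-sharp, C-double-sharp.
G dominant seventh sharp nine = G, B, D, F, A-sharp.
Shared: A-sharp.

A-sharp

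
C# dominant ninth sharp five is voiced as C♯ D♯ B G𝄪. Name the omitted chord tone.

The full C# dominant ninth sharp five chord is C♯, E♯, G𝄪, B, D♯.
Comparing with the voicing, the major 3rd (3rd) — E♯ — is absent.

E♯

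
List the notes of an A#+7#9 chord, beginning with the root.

Root A#, quality dominant seventh sharp nine sharp five:
root → A#
3rd (major 3rd) → C##
5th (augmented 5th) → E##
7th (minor 7th) → G#
9th (augmented 9th) → B##

A# C## E## G# B##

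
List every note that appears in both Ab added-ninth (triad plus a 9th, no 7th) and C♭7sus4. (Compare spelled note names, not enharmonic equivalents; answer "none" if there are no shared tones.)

none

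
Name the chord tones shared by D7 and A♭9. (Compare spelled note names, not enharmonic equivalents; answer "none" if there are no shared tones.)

D7: D F# A C
A♭9: Ab C Eb Gb Bb
Common to both → C.

C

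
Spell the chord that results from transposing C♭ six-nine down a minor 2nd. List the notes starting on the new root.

B♭ D F G C

Transposed root: C♭ → B♭ (minor 2nd down). So we spell B♭ six-nine:
B♭ — root
D — major 3rd
F — perfect 5th
G — major 6th
C — major 9th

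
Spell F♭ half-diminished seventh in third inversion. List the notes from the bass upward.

Ebb, Fb, Abb, Cbb

In root position, F♭ half-diminished seventh is Fb–Abb–Cbb–Ebb.
Third inversion puts the seventh (Ebb) in the bass.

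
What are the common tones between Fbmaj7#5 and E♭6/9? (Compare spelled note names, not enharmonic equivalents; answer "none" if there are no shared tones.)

C – Eb

Fbmaj7#5 = Fb, Ab, C, Eb.
E♭6/9 = Eb, G, Bb, C, F.
Shared: C, Eb.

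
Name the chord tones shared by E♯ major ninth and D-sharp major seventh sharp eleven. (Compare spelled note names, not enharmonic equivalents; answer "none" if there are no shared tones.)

E♯ major ninth = E#, G##, B#, D##, F##.
D-sharp major seventh sharp eleven = D#, F##, A#, C##, G##.
Shared: G##, F##.

G## F##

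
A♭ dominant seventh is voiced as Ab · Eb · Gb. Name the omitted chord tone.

A♭ dominant seventh = Ab, C, Eb, Gb. The voicing lacks the 3rd (major 3rd), C.

C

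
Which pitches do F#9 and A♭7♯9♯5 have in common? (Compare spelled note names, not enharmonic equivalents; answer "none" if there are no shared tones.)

F#9: F# A# C# E G#
A♭7♯9♯5: Ab C E Gb B
Common to both → E.

E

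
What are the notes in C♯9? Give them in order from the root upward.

C#, E#, G#, B, D#

Root C#, quality dominant ninth:
- root: C#
- major 3rd: E#
- perfect 5th: G#
- minor 7th: B
- major 9th: D#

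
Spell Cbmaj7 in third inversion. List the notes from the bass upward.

B♭, C♭, E♭, G♭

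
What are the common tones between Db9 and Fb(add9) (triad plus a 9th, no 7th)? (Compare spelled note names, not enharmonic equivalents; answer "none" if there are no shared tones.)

Ab, Cb

Db9: Db F Ab Cb Eb
Fb(add9): Fb Ab Cb Gb
Common to both → Ab, Cb.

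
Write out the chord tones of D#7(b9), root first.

D#, F##, A#, C#, E

Root D#, quality dominant seventh flat nine:
root → D#
3rd (major 3rd) → F##
5th (perfect 5th) → A#
7th (minor 7th) → C#
9th (minor 9th) → E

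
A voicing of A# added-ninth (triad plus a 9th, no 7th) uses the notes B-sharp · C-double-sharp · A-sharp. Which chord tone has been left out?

The full A# added-ninth chord is A-sharp, C-double-sharp, E-sharp, B-sharp.
Comparing with the voicing, the perfect 5th (5th) — E-sharp — is absent.

E-sharp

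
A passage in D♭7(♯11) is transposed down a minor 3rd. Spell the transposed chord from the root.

Db down a minor 3rd → Bb. New chord: Bb dominant seventh sharp eleven.
Root: Bb
Major 3rd (3rd): D
Perfect 5th (5th): F
Minor 7th (7th): Ab
Augmented 11th (11th): E

Bb, D, F, Ab, E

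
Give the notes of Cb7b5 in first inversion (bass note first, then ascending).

Eb, Gbb, Bbb, Cb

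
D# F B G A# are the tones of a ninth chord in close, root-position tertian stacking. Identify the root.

G

Stacking in thirds gives G – B – D# – F – A#, so G is the root — G dominant seventh sharp nine sharp five.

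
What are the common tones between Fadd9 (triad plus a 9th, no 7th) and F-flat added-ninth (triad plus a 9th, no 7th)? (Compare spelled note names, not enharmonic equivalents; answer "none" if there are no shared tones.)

Fadd9: F A C G
F-flat added-ninth: Fb Ab Cb Gb
Common to both → none.

none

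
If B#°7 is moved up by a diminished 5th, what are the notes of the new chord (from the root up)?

F#  A  C  Eb

A diminished 5th up from B# is F#, so the new chord is F# diminished seventh.
F# — root
A — minor 3rd
C — diminished 5th
Eb — diminished 7th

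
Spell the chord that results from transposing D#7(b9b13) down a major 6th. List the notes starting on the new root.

F#, A#, C#, E, G, D

Transposed root: D# → F# (major 6th down). So we spell F# dominant seventh flat nine flat thirteen:
F# — root
A# — major 3rd
C# — perfect 5th
E — minor 7th
G — minor 9th
D — minor 13th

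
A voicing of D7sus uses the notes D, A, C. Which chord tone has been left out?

G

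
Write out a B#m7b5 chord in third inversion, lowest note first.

In root position, B#m7b5 is B#–D#–F#–A#.
Third inversion puts the seventh (A#) in the bass.

A#, B#, D#, F#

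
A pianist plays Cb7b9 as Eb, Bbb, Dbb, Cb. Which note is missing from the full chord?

Cb7b9 = Cb, Eb, Gb, Bbb, Dbb. The voicing lacks the 5th (perfect 5th), Gb.

Gb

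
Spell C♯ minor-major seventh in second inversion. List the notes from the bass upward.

G-sharp, B-sharp, C-sharp, E

In root position, C♯ minor-major seventh is C-sharp–E–G-sharp–B-sharp.
Second inversion puts the fifth (G-sharp) in the bass.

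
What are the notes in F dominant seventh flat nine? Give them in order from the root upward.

F A C E-flat G-flat

Root F, quality dominant seventh flat nine:
F — root
A — major 3rd
C — perfect 5th
E-flat — minor 7th
G-flat — minor 9th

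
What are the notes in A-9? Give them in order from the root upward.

A  C  E  G  B

A-9 is a minor ninth built on A.
root → A
3rd (minor 3rd) → C
5th (perfect 5th) → E
7th (minor 7th) → G
9th (major 9th) → B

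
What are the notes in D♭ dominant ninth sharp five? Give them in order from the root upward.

Root Db, quality dominant ninth sharp five:
root → Db
3rd (major 3rd) → F
5th (augmented 5th) → A
7th (minor 7th) → Cb
9th (major 9th) → Eb

Db – F – A – Cb – Eb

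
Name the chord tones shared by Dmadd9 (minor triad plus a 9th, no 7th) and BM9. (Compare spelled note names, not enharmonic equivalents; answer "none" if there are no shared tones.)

none

Dmadd9: D F A E
BM9: B D♯ F♯ A♯ C♯
Common to both → none.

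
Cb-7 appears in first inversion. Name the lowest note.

E𝄫

Cb-7 = C♭–E𝄫–G♭–B𝄫. First inversion → third in the bass = E𝄫.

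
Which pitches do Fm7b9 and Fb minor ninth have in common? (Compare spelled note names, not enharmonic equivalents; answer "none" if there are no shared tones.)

Fm7b9: F Ab C Eb Gb
Fb minor ninth: Fb Abb Cb Ebb Gb
Common to both → Gb.

Gb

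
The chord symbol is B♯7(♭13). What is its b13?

G#

B♯7(♭13) is built on B#; its 13th is a minor 13th above the root.
A sixth above B uses the letter G, and the minor 13th above B# is G#.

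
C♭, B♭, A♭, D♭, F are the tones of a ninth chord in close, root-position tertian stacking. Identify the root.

B♭

Stacking in thirds gives B♭ – D♭ – F – A♭ – C♭, so B♭ is the root — B♭ minor seventh flat nine.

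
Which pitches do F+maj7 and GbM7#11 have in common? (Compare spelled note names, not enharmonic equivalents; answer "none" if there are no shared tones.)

F+maj7 = F, A, C#, E.
GbM7#11 = Gb, Bb, Db, F, C.
Shared: F.

F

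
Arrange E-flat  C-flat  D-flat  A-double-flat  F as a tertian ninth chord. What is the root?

Stacking in thirds gives D-flat – F – A-double-flat – C-flat – E-flat, so D-flat is the root — D-flat dominant ninth flat five.

D-flat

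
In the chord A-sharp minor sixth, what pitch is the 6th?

F-double-sharp

A-sharp minor sixth is built on A-sharp; its 6th is a major 6th above the root.
A sixth above A uses the letter F, and the major 6th above A-sharp is F-double-sharp.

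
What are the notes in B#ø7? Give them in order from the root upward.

B#ø7 is a half-diminished seventh built on B#.
- root: B#
- minor 3rd: D#
- diminished 5th: F#
- minor 7th: A#

B#  D#  F#  A#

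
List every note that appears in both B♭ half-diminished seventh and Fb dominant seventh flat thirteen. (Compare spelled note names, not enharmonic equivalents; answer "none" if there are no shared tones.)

F-flat, A-flat

B♭ half-diminished seventh: B-flat D-flat F-flat A-flat
Fb dominant seventh flat thirteen: F-flat A-flat C-flat E-double-flat D-double-flat
Common to both → F-flat, A-flat.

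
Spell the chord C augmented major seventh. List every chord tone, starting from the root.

Root C, quality augmented major seventh:
C — root
E — major 3rd
G-sharp — augmented 5th
B — major 7th

C – E – G-sharp – B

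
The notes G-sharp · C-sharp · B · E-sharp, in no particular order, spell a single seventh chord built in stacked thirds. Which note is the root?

C-sharp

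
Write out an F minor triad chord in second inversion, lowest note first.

C, F, A-flat

In root position, F minor triad is F–A-flat–C.
Second inversion puts the fifth (C) in the bass.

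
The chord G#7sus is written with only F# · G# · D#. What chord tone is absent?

C#

G#7sus = G#, C#, D#, F#. The voicing lacks the 4th (perfect 4th), C#.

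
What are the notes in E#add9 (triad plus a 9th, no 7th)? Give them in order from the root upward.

E# – G## – B# – F##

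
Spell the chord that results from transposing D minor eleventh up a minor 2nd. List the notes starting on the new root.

E-flat G-flat B-flat D-flat F A-flat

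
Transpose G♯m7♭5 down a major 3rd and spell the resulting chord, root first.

A major 3rd down from G♯ is E, so the new chord is E half-diminished seventh.
Root: E
Minor 3rd (3rd): G
Diminished 5th (5th): B♭
Minor 7th (7th): D

E, G, B♭, D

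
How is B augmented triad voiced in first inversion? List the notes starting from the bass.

In root position, B augmented triad is B–D#–F##.
First inversion puts the third (D#) in the bass.

D# F## B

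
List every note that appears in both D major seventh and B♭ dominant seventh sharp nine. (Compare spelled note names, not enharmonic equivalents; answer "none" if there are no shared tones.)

D C-sharp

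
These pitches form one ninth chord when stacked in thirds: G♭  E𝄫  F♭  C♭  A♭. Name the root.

F♭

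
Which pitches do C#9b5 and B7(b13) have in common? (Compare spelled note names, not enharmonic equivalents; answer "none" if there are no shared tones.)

C#9b5 = C#, E#, G, B, D#.
B7(b13) = B, D#, F#, A, G.
Shared: G, B, D#.

G – B – D#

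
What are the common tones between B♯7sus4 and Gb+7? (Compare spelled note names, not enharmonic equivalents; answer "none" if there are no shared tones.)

B♯7sus4 = B#, E#, F##, A#.
Gb+7 = Gb, Bb, D, Fb.
Shared: none.

none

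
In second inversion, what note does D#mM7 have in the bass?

D#mM7 = D#–F#–A#–C##. Second inversion → fifth in the bass = A#.

A#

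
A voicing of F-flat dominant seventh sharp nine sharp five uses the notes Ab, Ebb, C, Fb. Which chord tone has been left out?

F-flat dominant seventh sharp nine sharp five = Fb, Ab, C, Ebb, G. The voicing lacks the 9th (augmented 9th), G.

G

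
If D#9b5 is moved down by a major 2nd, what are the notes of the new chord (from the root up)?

A major 2nd down from D# is C#, so the new chord is C# dominant ninth flat five.
Root: C#
Major 3rd (3rd): E#
Diminished 5th (5th): G
Minor 7th (7th): B
Major 9th (9th): D#

C#, E#, G, B, D#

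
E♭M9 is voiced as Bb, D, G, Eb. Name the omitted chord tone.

The full E♭M9 chord is Eb, G, Bb, D, F.
Comparing with the voicing, the major 9th (9th) — F — is absent.

F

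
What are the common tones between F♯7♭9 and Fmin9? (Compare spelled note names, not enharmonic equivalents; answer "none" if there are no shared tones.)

G

F♯7♭9 = F#, A#, C#, E, G.
Fmin9 = F, Ab, C, Eb, G.
Shared: G.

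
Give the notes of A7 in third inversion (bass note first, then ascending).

G, A, C♯, E

In root position, A7 is A–C♯–E–G.
Third inversion puts the seventh (G) in the bass.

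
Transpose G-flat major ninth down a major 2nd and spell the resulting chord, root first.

F-flat  A-flat  C-flat  E-flat  G-flat

Transposed root: G-flat → F-flat (major 2nd down). So we spell F-flat major ninth:
Root: F-flat
Major 3rd (3rd): A-flat
Perfect 5th (5th): C-flat
Major 7th (7th): E-flat
Major 9th (9th): G-flat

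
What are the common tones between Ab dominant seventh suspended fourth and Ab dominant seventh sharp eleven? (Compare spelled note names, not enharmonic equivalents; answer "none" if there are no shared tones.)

A-flat – E-flat – G-flat

Ab dominant seventh suspended fourth = A-flat, D-flat, E-flat, G-flat.
Ab dominant seventh sharp eleven = A-flat, C, E-flat, G-flat, D.
Shared: A-flat, E-flat, G-flat.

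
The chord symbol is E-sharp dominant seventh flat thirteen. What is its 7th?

D-sharp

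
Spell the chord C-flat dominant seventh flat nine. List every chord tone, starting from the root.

Cb – Eb – Gb – Bbb – Dbb

C-flat dominant seventh flat nine: dominant seventh flat nine on Cb.
- root: Cb
- major 3rd: Eb
- perfect 5th: Gb
- minor 7th: Bbb
- minor 9th: Dbb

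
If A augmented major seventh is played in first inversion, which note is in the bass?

C#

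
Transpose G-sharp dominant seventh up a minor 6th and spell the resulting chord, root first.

E, G-sharp, B, D

Transposed root: G-sharp → E (minor 6th up). So we spell E dominant seventh:
E — root
G-sharp — major 3rd
B — perfect 5th
D — minor 7th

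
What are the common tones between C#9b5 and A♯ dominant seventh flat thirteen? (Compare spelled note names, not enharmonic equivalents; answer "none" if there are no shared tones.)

C#9b5 = C#, E#, G, B, D#.
A♯ dominant seventh flat thirteen = A#, C##, E#, G#, F#.
Shared: E#.

E#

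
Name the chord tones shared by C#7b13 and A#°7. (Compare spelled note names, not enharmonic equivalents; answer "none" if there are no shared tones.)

C#

C#7b13 = C#, E#, G#, B, A.
A#°7 = A#, C#, E, G.
Shared: C#.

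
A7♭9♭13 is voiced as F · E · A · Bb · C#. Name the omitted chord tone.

G

A7♭9♭13 = A, C#, E, G, Bb, F. The voicing lacks the 7th (minor 7th), G.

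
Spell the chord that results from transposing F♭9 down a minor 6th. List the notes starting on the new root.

A♭, C, E♭, G♭, B♭

Transposed root: F♭ → A♭ (minor 6th down). So we spell A♭ dominant ninth:
- root: A♭
- major 3rd: C
- perfect 5th: E♭
- minor 7th: G♭
- major 9th: B♭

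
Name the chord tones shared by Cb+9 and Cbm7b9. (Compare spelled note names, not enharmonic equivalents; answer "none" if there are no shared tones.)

C♭ B𝄫

Cb+9 = C♭, E♭, G, B𝄫, D♭.
Cbm7b9 = C♭, E𝄫, G♭, B𝄫, D𝄫.
Shared: C♭, B𝄫.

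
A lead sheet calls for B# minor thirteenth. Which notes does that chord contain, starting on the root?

B# minor thirteenth: minor thirteenth on B-sharp.
B-sharp — root
D-sharp — minor 3rd
F-double-sharp — perfect 5th
A-sharp — minor 7th
C-double-sharp — major 9th
E-sharp — perfect 11th
G-double-sharp — major 13th

B-sharp, D-sharp, F-double-sharp, A-sharp, C-double-sharp, E-sharp, G-double-sharp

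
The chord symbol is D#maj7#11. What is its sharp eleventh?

G##

D#maj7#11 is built on D#; its 11th is an augmented 11th above the root.
A fourth above D uses the letter G, and the augmented 11th above D# is G##.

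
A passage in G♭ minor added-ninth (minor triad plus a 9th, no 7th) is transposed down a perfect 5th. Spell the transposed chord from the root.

Cb – Ebb – Gb – Db

Gb down a perfect 5th → Cb. New chord: Cb minor added-ninth.
- root: Cb
- minor 3rd: Ebb
- perfect 5th: Gb
- major 9th: Db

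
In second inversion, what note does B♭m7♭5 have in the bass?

B♭m7♭5 in root position is B♭–D♭–F♭–A♭.
Second inversion places the fifth in the bass, which is F♭.

F♭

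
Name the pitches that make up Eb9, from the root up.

Eb, G, Bb, Db, F

Root Eb, quality dominant ninth:
Eb — root
G — major 3rd
Bb — perfect 5th
Db — minor 7th
F — major 9th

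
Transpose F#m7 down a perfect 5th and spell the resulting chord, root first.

Transposed root: F♯ → B (perfect 5th down). So we spell B minor seventh:
- root: B
- minor 3rd: D
- perfect 5th: F♯
- minor 7th: A

B, D, F♯, A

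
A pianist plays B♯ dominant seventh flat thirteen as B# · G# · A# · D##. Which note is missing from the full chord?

F##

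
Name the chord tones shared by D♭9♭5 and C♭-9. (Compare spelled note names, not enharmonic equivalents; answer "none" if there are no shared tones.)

Db Cb

D♭9♭5: Db F Abb Cb Eb
C♭-9: Cb Ebb Gb Bbb Db
Common to both → Db, Cb.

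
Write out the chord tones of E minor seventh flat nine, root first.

E minor seventh flat nine: minor seventh flat nine on E.
E — root
G — minor 3rd
B — perfect 5th
D — minor 7th
F — minor 9th

E G B D F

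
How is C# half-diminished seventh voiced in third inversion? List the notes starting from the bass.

B, C-sharp, E, G

In root position, C# half-diminished seventh is C-sharp–E–G–B.
Third inversion puts the seventh (B) in the bass.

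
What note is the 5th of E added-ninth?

Root of E added-ninth = E. The 5th is a perfect 5th: E up a perfect 5th → B.

B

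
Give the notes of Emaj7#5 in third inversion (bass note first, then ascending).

Emaj7#5 = E–G#–B#–D#; third inversion → seventh (D#) lowest.

D#, E, G#, B#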